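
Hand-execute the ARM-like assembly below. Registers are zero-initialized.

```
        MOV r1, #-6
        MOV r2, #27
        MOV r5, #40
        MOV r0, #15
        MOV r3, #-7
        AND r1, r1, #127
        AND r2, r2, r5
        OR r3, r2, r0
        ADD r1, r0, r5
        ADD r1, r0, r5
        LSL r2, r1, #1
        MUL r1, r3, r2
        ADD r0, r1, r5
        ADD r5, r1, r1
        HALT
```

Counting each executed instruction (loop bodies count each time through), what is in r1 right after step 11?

55

MOV r1, #-6 → r1=-6
MOV r2, #27 → r2=27
MOV r5, #40 → r5=40
MOV r0, #15 → r0=15
MOV r3, #-7 → r3=-7
AND r1, r1, #127 → r1=(-6)&127=122
AND r2, r2, r5 → r2=27&40=8
OR r3, r2, r0 → r3=8|15=15
ADD r1, r0, r5 → r1=15+40=55
ADD r1, r0, r5 → r1=15+40=55
LSL r2, r1, #1 → r2=55<<1=110
After step 11: r1 = 55.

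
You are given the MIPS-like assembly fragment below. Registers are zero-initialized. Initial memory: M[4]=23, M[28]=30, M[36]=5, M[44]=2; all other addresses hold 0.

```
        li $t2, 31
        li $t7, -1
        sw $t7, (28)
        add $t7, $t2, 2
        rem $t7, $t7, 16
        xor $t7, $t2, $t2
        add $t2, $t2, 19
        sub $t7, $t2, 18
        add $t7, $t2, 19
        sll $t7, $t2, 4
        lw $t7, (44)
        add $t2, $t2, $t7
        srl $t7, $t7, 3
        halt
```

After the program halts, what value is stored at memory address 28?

li $t2, 31 → $t2=31
li $t7, -1 → $t7=-1
sw $t7, (28) → M[28]=-1
add $t7, $t2, 2 → $t7=31+2=33
rem $t7, $t7, 16 → $t7=33%16=1
xor $t7, $t2, $t2 → $t7=31^31=0
add $t2, $t2, 19 → $t2=31+19=50
sub $t7, $t2, 18 → $t7=50-18=32
add $t7, $t2, 19 → $t7=50+19=69
sll $t7, $t2, 4 → $t7=50<<4=800
lw $t7, (44) → $t7=M[44]=2
add $t2, $t2, $t7 → $t2=50+2=52
srl $t7, $t7, 3 → $t7=2>>3=0
halt.

-1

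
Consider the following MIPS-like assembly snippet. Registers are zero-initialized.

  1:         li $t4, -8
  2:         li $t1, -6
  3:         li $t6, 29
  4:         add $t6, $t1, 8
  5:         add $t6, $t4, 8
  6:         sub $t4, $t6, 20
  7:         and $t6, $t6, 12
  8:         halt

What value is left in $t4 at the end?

li $t4, -8 → $t4=-8
li $t1, -6 → $t1=-6
li $t6, 29 → $t6=29
add $t6, $t1, 8 → $t6=(-6)+8=2
add $t6, $t4, 8 → $t6=(-8)+8=0
sub $t4, $t6, 20 → $t4=0-20=-20
and $t6, $t6, 12 → $t6=0&12=0
halt.

-20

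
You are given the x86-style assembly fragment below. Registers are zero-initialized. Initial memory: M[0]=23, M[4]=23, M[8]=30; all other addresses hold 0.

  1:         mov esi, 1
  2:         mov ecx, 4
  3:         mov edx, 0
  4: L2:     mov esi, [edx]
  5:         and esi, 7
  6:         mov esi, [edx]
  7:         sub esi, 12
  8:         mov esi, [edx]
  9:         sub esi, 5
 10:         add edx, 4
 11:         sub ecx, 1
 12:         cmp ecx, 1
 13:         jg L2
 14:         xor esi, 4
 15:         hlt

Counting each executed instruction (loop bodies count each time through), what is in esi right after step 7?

after mov esi, 1: esi=1
after mov ecx, 4: ecx=4
after mov edx, 0: edx=0
after mov esi, [edx]: esi=M[0]=23
after and esi, 7: esi=23&7=7
after mov esi, [edx]: esi=M[0]=23
after sub esi, 12: esi=23-12=11
After step 7: esi = 11.

11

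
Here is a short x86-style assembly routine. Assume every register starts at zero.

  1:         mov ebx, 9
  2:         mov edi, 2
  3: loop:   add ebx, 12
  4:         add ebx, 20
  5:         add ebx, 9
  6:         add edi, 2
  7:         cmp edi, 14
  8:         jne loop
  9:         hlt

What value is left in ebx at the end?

ebx=9
edi=2
ebx=9+12=21
ebx=21+20=41
ebx=41+9=50
edi=2+2=4
cmp edi, 14  (cmp 4,14)
jne loop: taken
ebx=50+12=62
ebx=62+20=82
ebx=82+9=91
edi=4+2=6
cmp edi, 14  (cmp 6,14)
jne loop: taken
ebx=91+12=103
ebx=103+20=123
ebx=123+9=132
edi=6+2=8
cmp edi, 14  (cmp 8,14)
jne loop: taken
ebx=132+12=144
ebx=144+20=164
ebx=164+9=173
edi=8+2=10
cmp edi, 14  (cmp 10,14)
jne loop: taken
ebx=173+12=185
ebx=185+20=205
ebx=205+9=214
edi=10+2=12
cmp edi, 14  (cmp 12,14)
jne loop: taken
ebx=214+12=226
ebx=226+20=246
ebx=246+9=255
edi=12+2=14
cmp edi, 14  (cmp 14,14)
jne loop: not taken
halt.

255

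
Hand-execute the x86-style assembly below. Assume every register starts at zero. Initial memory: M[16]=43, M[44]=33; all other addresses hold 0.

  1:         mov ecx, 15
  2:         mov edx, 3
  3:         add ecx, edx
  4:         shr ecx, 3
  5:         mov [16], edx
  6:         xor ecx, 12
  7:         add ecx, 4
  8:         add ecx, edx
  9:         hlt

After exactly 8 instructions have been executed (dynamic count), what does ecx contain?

after mov ecx, 15: ecx=15
after mov edx, 3: edx=3
after add ecx, edx: ecx=15+3=18
after shr ecx, 3: ecx=18>>3=2
mov [16], edx → M[16]=3
after xor ecx, 12: ecx=2^12=14
after add ecx, 4: ecx=14+4=18
after add ecx, edx: ecx=18+3=21
After step 8: ecx = 21.

21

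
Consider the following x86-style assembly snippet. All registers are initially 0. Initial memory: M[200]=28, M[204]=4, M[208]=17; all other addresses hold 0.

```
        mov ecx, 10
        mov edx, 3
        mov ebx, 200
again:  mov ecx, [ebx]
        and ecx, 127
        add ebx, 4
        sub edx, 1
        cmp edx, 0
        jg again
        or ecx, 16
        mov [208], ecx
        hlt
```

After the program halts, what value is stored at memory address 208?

17

ecx=10
edx=3
ebx=200
ecx=M[200]=28
ecx=28&127=28
ebx=200+4=204
edx=3-1=2
cmp edx, 0  (cmp 2,0)
jg again: taken
ecx=M[204]=4
ecx=4&127=4
ebx=204+4=208
edx=2-1=1
cmp edx, 0  (cmp 1,0)
jg again: taken
ecx=M[208]=17
ecx=17&127=17
ebx=208+4=212
edx=1-1=0
cmp edx, 0  (cmp 0,0)
jg again: not taken
ecx=17|16=17
mov [208], ecx → M[208]=17
halt.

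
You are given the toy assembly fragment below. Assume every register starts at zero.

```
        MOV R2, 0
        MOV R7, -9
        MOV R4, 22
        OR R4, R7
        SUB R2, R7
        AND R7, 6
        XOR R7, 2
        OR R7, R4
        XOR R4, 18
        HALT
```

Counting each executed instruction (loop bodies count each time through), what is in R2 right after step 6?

9

after MOV R2, 0: R2=0
after MOV R7, -9: R7=-9
after MOV R4, 22: R4=22
after OR R4, R7: R4=22|(-9)=-9
after SUB R2, R7: R2=0-(-9)=9
after AND R7, 6: R7=(-9)&6=6
After step 6: R2 = 9.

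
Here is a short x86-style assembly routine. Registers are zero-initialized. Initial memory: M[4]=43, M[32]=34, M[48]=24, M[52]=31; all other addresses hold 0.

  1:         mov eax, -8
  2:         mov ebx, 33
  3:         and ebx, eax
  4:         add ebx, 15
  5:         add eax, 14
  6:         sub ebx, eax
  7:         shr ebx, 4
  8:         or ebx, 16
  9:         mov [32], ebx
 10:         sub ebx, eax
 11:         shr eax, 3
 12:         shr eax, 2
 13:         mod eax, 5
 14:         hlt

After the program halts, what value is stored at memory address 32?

18

mov eax, -8 → eax=-8
mov ebx, 33 → ebx=33
and ebx, eax → ebx=33&(-8)=32
add ebx, 15 → ebx=32+15=47
add eax, 14 → eax=(-8)+14=6
sub ebx, eax → ebx=47-6=41
shr ebx, 4 → ebx=41>>4=2
or ebx, 16 → ebx=2|16=18
mov [32], ebx → M[32]=18
sub ebx, eax → ebx=18-6=12
shr eax, 3 → eax=6>>3=0
shr eax, 2 → eax=0>>2=0
mod eax, 5 → eax=0%5=0
halt.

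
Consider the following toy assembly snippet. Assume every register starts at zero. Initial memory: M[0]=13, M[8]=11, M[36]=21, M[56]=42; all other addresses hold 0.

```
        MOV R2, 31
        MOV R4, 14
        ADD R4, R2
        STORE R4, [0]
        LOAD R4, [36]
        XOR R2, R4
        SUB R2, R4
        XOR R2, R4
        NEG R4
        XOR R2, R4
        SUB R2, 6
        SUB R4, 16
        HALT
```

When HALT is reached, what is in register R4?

R2=31
R4=14
R4=14+31=45
STORE R4, [0] → M[0]=45
R4=M[36]=21
R2=31^21=10
R2=10-21=-11
R2=(-11)^21=-32
R4=-(21)=-21
R2=(-32)^(-21)=11
R2=11-6=5
R4=(-21)-16=-37
halt.

-37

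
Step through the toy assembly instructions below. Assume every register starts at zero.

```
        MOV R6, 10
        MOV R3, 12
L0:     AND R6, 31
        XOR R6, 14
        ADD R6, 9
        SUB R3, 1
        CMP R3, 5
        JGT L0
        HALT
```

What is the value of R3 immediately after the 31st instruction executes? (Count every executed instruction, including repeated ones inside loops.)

7

MOV R6, 10 → R6=10
MOV R3, 12 → R3=12
AND R6, 31 → R6=10&31=10
XOR R6, 14 → R6=10^14=4
ADD R6, 9 → R6=4+9=13
SUB R3, 1 → R3=12-1=11
CMP R3, 5  (cmp 11,5)
JGT L0: taken
AND R6, 31 → R6=13&31=13
XOR R6, 14 → R6=13^14=3
ADD R6, 9 → R6=3+9=12
SUB R3, 1 → R3=11-1=10
CMP R3, 5  (cmp 10,5)
JGT L0: taken
AND R6, 31 → R6=12&31=12
XOR R6, 14 → R6=12^14=2
ADD R6, 9 → R6=2+9=11
SUB R3, 1 → R3=10-1=9
CMP R3, 5  (cmp 9,5)
JGT L0: taken
AND R6, 31 → R6=11&31=11
XOR R6, 14 → R6=11^14=5
ADD R6, 9 → R6=5+9=14
SUB R3, 1 → R3=9-1=8
CMP R3, 5  (cmp 8,5)
JGT L0: taken
AND R6, 31 → R6=14&31=14
XOR R6, 14 → R6=14^14=0
ADD R6, 9 → R6=0+9=9
SUB R3, 1 → R3=8-1=7
CMP R3, 5  (cmp 7,5)
After step 31: R3 = 7.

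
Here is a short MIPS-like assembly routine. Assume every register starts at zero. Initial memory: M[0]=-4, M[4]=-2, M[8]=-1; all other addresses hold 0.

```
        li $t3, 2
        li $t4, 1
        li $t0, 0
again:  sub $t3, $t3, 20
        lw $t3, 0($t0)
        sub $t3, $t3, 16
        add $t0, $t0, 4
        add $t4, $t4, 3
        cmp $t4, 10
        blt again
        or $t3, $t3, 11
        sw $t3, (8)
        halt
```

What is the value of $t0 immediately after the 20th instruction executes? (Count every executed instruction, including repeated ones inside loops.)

8

li $t3, 2 → $t3=2
li $t4, 1 → $t4=1
li $t0, 0 → $t0=0
sub $t3, $t3, 20 → $t3=2-20=-18
lw $t3, 0($t0) → $t3=M[0]=-4
sub $t3, $t3, 16 → $t3=(-4)-16=-20
add $t0, $t0, 4 → $t0=0+4=4
add $t4, $t4, 3 → $t4=1+3=4
cmp $t4, 10  (cmp 4,10)
blt again: taken
sub $t3, $t3, 20 → $t3=(-20)-20=-40
lw $t3, 0($t0) → $t3=M[4]=-2
sub $t3, $t3, 16 → $t3=(-2)-16=-18
add $t0, $t0, 4 → $t0=4+4=8
add $t4, $t4, 3 → $t4=4+3=7
cmp $t4, 10  (cmp 7,10)
blt again: taken
sub $t3, $t3, 20 → $t3=(-18)-20=-38
lw $t3, 0($t0) → $t3=M[8]=-1
sub $t3, $t3, 16 → $t3=(-1)-16=-17
After step 20: $t0 = 8.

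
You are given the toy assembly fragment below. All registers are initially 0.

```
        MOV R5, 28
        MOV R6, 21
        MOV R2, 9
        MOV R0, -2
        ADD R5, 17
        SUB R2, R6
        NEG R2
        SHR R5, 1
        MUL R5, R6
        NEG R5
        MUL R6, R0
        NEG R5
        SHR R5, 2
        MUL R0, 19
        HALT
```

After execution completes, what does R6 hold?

R5=28
R6=21
R2=9
R0=-2
R5=28+17=45
R2=9-21=-12
R2=-(-12)=12
R5=45>>1=22
R5=22*21=462
R5=-(462)=-462
R6=21*(-2)=-42
R5=-(-462)=462
R5=462>>2=115
R0=(-2)*19=-38
halt.

-42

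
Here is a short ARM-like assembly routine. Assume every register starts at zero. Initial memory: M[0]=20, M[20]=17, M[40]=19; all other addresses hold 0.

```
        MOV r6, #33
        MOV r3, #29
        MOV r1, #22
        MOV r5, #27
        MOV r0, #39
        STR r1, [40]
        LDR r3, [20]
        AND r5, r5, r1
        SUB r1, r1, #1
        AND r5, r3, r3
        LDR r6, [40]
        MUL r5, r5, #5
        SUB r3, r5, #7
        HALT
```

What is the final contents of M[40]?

r6=33
r3=29
r1=22
r5=27
r0=39
STR r1, [40] → M[40]=22
r3=M[20]=17
r5=27&22=18
r1=22-1=21
r5=17&17=17
r6=M[40]=22
r5=17*5=85
r3=85-7=78
halt.

22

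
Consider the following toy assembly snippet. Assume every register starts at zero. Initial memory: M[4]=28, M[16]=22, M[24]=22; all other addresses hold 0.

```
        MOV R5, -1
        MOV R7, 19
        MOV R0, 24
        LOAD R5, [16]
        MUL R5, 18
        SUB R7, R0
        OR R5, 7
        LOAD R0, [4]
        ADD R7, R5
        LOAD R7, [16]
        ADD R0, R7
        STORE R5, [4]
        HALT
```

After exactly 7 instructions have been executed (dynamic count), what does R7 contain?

-5

after MOV R5, -1: R5=-1
after MOV R7, 19: R7=19
after MOV R0, 24: R0=24
after LOAD R5, [16]: R5=M[16]=22
after MUL R5, 18: R5=22*18=396
after SUB R7, R0: R7=19-24=-5
after OR R5, 7: R5=396|7=399
After step 7: R7 = -5.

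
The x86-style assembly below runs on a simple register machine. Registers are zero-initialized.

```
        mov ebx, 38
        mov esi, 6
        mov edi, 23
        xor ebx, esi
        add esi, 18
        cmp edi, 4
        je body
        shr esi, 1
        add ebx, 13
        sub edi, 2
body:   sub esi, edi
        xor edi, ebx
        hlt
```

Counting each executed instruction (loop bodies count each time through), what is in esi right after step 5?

after mov ebx, 38: ebx=38
after mov esi, 6: esi=6
after mov edi, 23: edi=23
after xor ebx, esi: ebx=38^6=32
after add esi, 18: esi=6+18=24
After step 5: esi = 24.

24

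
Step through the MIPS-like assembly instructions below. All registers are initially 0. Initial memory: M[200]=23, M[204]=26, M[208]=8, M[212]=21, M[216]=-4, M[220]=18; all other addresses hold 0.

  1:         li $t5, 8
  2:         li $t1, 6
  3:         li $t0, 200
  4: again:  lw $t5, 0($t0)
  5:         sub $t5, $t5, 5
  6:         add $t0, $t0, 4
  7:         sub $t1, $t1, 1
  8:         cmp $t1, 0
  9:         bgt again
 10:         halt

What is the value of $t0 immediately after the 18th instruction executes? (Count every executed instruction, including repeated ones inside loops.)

after li $t5, 8: $t5=8
after li $t1, 6: $t1=6
after li $t0, 200: $t0=200
after lw $t5, 0($t0): $t5=M[200]=23
after sub $t5, $t5, 5: $t5=23-5=18
after add $t0, $t0, 4: $t0=200+4=204
after sub $t1, $t1, 1: $t1=6-1=5
cmp $t1, 0  (cmp 5,0)
bgt again: taken
after lw $t5, 0($t0): $t5=M[204]=26
after sub $t5, $t5, 5: $t5=26-5=21
after add $t0, $t0, 4: $t0=204+4=208
after sub $t1, $t1, 1: $t1=5-1=4
cmp $t1, 0  (cmp 4,0)
bgt again: taken
after lw $t5, 0($t0): $t5=M[208]=8
after sub $t5, $t5, 5: $t5=8-5=3
after add $t0, $t0, 4: $t0=208+4=212
After step 18: $t0 = 212.

212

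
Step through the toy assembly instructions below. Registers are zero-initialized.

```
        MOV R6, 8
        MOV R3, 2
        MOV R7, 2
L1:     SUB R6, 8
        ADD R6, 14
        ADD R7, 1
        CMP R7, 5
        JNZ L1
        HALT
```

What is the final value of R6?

26

MOV R6, 8 → R6=8
MOV R3, 2 → R3=2
MOV R7, 2 → R7=2
SUB R6, 8 → R6=8-8=0
ADD R6, 14 → R6=0+14=14
ADD R7, 1 → R7=2+1=3
CMP R7, 5  (cmp 3,5)
JNZ L1: taken
SUB R6, 8 → R6=14-8=6
ADD R6, 14 → R6=6+14=20
ADD R7, 1 → R7=3+1=4
CMP R7, 5  (cmp 4,5)
JNZ L1: taken
SUB R6, 8 → R6=20-8=12
ADD R6, 14 → R6=12+14=26
ADD R7, 1 → R7=4+1=5
CMP R7, 5  (cmp 5,5)
JNZ L1: not taken
halt.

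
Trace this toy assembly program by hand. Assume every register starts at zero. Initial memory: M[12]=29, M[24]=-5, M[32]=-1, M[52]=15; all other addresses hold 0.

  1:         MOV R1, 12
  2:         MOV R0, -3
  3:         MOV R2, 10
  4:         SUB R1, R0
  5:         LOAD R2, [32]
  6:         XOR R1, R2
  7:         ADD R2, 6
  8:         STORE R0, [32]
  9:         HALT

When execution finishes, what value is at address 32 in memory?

-3

R1=12
R0=-3
R2=10
R1=12-(-3)=15
R2=M[32]=-1
R1=15^(-1)=-16
R2=(-1)+6=5
STORE R0, [32] → M[32]=-3
halt.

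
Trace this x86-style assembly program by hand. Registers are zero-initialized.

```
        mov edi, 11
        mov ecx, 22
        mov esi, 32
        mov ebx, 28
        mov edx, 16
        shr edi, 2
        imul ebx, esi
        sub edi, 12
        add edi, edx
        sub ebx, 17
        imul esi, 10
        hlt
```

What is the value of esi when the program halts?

320

mov edi, 11 → edi=11
mov ecx, 22 → ecx=22
mov esi, 32 → esi=32
mov ebx, 28 → ebx=28
mov edx, 16 → edx=16
shr edi, 2 → edi=11>>2=2
imul ebx, esi → ebx=28*32=896
sub edi, 12 → edi=2-12=-10
add edi, edx → edi=(-10)+16=6
sub ebx, 17 → ebx=896-17=879
imul esi, 10 → esi=32*10=320
halt.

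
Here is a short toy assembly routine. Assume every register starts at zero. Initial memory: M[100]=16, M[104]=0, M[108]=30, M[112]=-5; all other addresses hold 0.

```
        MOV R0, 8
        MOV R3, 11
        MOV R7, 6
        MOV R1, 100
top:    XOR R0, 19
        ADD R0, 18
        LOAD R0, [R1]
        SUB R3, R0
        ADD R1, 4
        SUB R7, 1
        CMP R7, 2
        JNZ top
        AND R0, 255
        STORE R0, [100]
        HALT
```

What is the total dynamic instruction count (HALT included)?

39

R0=8
R3=11
R7=6
R1=100
R0=8^19=27
R0=27+18=45
R0=M[100]=16
R3=11-16=-5
R1=100+4=104
R7=6-1=5
CMP R7, 2  (cmp 5,2)
JNZ top: taken
R0=16^19=3
R0=3+18=21
R0=M[104]=0
R3=(-5)-0=-5
R1=104+4=108
R7=5-1=4
CMP R7, 2  (cmp 4,2)
JNZ top: taken
R0=0^19=19
R0=19+18=37
R0=M[108]=30
R3=(-5)-30=-35
R1=108+4=112
R7=4-1=3
CMP R7, 2  (cmp 3,2)
JNZ top: taken
R0=30^19=13
R0=13+18=31
R0=M[112]=-5
R3=(-35)-(-5)=-30
R1=112+4=116
R7=3-1=2
CMP R7, 2  (cmp 2,2)
JNZ top: not taken
R0=(-5)&255=251
STORE R0, [100] → M[100]=251
halt.
Total executed instructions: 39.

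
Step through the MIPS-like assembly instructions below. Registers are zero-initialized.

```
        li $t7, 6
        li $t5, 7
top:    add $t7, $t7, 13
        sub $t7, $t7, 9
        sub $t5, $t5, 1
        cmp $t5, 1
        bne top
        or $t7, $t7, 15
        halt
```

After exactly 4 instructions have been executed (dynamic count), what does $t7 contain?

$t7=6
$t5=7
$t7=6+13=19
$t7=19-9=10
After step 4: $t7 = 10.

10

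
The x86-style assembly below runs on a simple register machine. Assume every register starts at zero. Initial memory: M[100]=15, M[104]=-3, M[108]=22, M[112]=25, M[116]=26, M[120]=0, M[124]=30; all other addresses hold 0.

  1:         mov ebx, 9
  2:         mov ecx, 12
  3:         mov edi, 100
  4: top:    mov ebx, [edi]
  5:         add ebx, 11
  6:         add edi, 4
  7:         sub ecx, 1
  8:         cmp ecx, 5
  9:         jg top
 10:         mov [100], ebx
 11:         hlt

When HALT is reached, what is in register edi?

128

mov ebx, 9 → ebx=9
mov ecx, 12 → ecx=12
mov edi, 100 → edi=100
mov ebx, [edi] → ebx=M[100]=15
add ebx, 11 → ebx=15+11=26
add edi, 4 → edi=100+4=104
sub ecx, 1 → ecx=12-1=11
cmp ecx, 5  (cmp 11,5)
jg top: taken
mov ebx, [edi] → ebx=M[104]=-3
add ebx, 11 → ebx=(-3)+11=8
add edi, 4 → edi=104+4=108
sub ecx, 1 → ecx=11-1=10
cmp ecx, 5  (cmp 10,5)
jg top: taken
mov ebx, [edi] → ebx=M[108]=22
add ebx, 11 → ebx=22+11=33
add edi, 4 → edi=108+4=112
sub ecx, 1 → ecx=10-1=9
cmp ecx, 5  (cmp 9,5)
jg top: taken
mov ebx, [edi] → ebx=M[112]=25
add ebx, 11 → ebx=25+11=36
add edi, 4 → edi=112+4=116
sub ecx, 1 → ecx=9-1=8
cmp ecx, 5  (cmp 8,5)
jg top: taken
mov ebx, [edi] → ebx=M[116]=26
add ebx, 11 → ebx=26+11=37
add edi, 4 → edi=116+4=120
sub ecx, 1 → ecx=8-1=7
cmp ecx, 5  (cmp 7,5)
jg top: taken
mov ebx, [edi] → ebx=M[120]=0
add ebx, 11 → ebx=0+11=11
add edi, 4 → edi=120+4=124
sub ecx, 1 → ecx=7-1=6
cmp ecx, 5  (cmp 6,5)
jg top: taken
mov ebx, [edi] → ebx=M[124]=30
add ebx, 11 → ebx=30+11=41
add edi, 4 → edi=124+4=128
sub ecx, 1 → ecx=6-1=5
cmp ecx, 5  (cmp 5,5)
jg top: not taken
mov [100], ebx → M[100]=41
halt.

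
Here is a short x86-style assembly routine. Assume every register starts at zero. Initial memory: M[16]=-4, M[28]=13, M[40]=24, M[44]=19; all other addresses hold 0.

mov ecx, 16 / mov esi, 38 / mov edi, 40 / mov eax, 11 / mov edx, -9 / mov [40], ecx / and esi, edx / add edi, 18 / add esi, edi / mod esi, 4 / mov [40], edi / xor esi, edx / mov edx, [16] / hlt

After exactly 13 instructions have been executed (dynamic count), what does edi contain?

58

mov ecx, 16 → ecx=16
mov esi, 38 → esi=38
mov edi, 40 → edi=40
mov eax, 11 → eax=11
mov edx, -9 → edx=-9
mov [40], ecx → M[40]=16
and esi, edx → esi=38&(-9)=38
add edi, 18 → edi=40+18=58
add esi, edi → esi=38+58=96
mod esi, 4 → esi=96%4=0
mov [40], edi → M[40]=58
xor esi, edx → esi=0^(-9)=-9
mov edx, [16] → edx=M[16]=-4
After step 13: edi = 58.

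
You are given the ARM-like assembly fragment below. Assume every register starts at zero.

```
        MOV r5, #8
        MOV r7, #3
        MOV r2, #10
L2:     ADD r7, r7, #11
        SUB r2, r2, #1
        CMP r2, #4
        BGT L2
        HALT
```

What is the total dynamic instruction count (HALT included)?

r5=8
r7=3
r2=10
r7=3+11=14
r2=10-1=9
CMP r2, #4  (cmp 9,4)
BGT L2: taken
r7=14+11=25
r2=9-1=8
CMP r2, #4  (cmp 8,4)
BGT L2: taken
r7=25+11=36
r2=8-1=7
CMP r2, #4  (cmp 7,4)
BGT L2: taken
r7=36+11=47
r2=7-1=6
CMP r2, #4  (cmp 6,4)
BGT L2: taken
r7=47+11=58
r2=6-1=5
CMP r2, #4  (cmp 5,4)
BGT L2: taken
r7=58+11=69
r2=5-1=4
CMP r2, #4  (cmp 4,4)
BGT L2: not taken
halt.
Total executed instructions: 28.

28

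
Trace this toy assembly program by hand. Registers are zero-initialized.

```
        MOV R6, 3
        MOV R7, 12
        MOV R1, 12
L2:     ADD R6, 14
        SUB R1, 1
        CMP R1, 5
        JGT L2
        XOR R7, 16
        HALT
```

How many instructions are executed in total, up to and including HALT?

33

MOV R6, 3 → R6=3
MOV R7, 12 → R7=12
MOV R1, 12 → R1=12
ADD R6, 14 → R6=3+14=17
SUB R1, 1 → R1=12-1=11
CMP R1, 5  (cmp 11,5)
JGT L2: taken
ADD R6, 14 → R6=17+14=31
SUB R1, 1 → R1=11-1=10
CMP R1, 5  (cmp 10,5)
JGT L2: taken
ADD R6, 14 → R6=31+14=45
SUB R1, 1 → R1=10-1=9
CMP R1, 5  (cmp 9,5)
JGT L2: taken
ADD R6, 14 → R6=45+14=59
SUB R1, 1 → R1=9-1=8
CMP R1, 5  (cmp 8,5)
JGT L2: taken
ADD R6, 14 → R6=59+14=73
SUB R1, 1 → R1=8-1=7
CMP R1, 5  (cmp 7,5)
JGT L2: taken
ADD R6, 14 → R6=73+14=87
SUB R1, 1 → R1=7-1=6
CMP R1, 5  (cmp 6,5)
JGT L2: taken
ADD R6, 14 → R6=87+14=101
SUB R1, 1 → R1=6-1=5
CMP R1, 5  (cmp 5,5)
JGT L2: not taken
XOR R7, 16 → R7=12^16=28
halt.
Total executed instructions: 33.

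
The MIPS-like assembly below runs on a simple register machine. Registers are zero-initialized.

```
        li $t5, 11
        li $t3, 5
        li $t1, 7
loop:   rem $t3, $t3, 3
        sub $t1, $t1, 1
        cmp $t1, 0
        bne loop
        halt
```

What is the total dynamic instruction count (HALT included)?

32

after li $t5, 11: $t5=11
after li $t3, 5: $t3=5
after li $t1, 7: $t1=7
after rem $t3, $t3, 3: $t3=5%3=2
after sub $t1, $t1, 1: $t1=7-1=6
cmp $t1, 0  (cmp 6,0)
bne loop: taken
after rem $t3, $t3, 3: $t3=2%3=2
after sub $t1, $t1, 1: $t1=6-1=5
cmp $t1, 0  (cmp 5,0)
bne loop: taken
after rem $t3, $t3, 3: $t3=2%3=2
after sub $t1, $t1, 1: $t1=5-1=4
cmp $t1, 0  (cmp 4,0)
bne loop: taken
after rem $t3, $t3, 3: $t3=2%3=2
after sub $t1, $t1, 1: $t1=4-1=3
cmp $t1, 0  (cmp 3,0)
bne loop: taken
after rem $t3, $t3, 3: $t3=2%3=2
after sub $t1, $t1, 1: $t1=3-1=2
cmp $t1, 0  (cmp 2,0)
bne loop: taken
after rem $t3, $t3, 3: $t3=2%3=2
after sub $t1, $t1, 1: $t1=2-1=1
cmp $t1, 0  (cmp 1,0)
bne loop: taken
after rem $t3, $t3, 3: $t3=2%3=2
after sub $t1, $t1, 1: $t1=1-1=0
cmp $t1, 0  (cmp 0,0)
bne loop: not taken
halt.
Total executed instructions: 32.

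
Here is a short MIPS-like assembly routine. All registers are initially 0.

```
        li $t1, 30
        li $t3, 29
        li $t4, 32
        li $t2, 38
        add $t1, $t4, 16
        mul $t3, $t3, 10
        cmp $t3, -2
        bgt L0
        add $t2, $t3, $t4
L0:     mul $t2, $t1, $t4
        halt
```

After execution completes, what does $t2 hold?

li $t1, 30 → $t1=30
li $t3, 29 → $t3=29
li $t4, 32 → $t4=32
li $t2, 38 → $t2=38
add $t1, $t4, 16 → $t1=32+16=48
mul $t3, $t3, 10 → $t3=29*10=290
cmp $t3, -2  (cmp 290,-2)
bgt L0: taken
mul $t2, $t1, $t4 → $t2=48*32=1536
halt.

1536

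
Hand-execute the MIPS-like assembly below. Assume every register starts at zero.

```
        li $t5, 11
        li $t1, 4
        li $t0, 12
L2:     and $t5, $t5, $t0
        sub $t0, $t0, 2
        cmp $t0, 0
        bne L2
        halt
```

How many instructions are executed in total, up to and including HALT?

28

$t5=11
$t1=4
$t0=12
$t5=11&12=8
$t0=12-2=10
cmp $t0, 0  (cmp 10,0)
bne L2: taken
$t5=8&10=8
$t0=10-2=8
cmp $t0, 0  (cmp 8,0)
bne L2: taken
$t5=8&8=8
$t0=8-2=6
cmp $t0, 0  (cmp 6,0)
bne L2: taken
$t5=8&6=0
$t0=6-2=4
cmp $t0, 0  (cmp 4,0)
bne L2: taken
$t5=0&4=0
$t0=4-2=2
cmp $t0, 0  (cmp 2,0)
bne L2: taken
$t5=0&2=0
$t0=2-2=0
cmp $t0, 0  (cmp 0,0)
bne L2: not taken
halt.
Total executed instructions: 28.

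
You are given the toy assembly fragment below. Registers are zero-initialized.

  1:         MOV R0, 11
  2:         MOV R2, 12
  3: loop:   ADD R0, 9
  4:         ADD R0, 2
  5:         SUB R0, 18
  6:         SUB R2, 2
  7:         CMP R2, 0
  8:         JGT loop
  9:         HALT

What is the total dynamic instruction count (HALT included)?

39

R0=11
R2=12
R0=11+9=20
R0=20+2=22
R0=22-18=4
R2=12-2=10
CMP R2, 0  (cmp 10,0)
JGT loop: taken
R0=4+9=13
R0=13+2=15
R0=15-18=-3
R2=10-2=8
CMP R2, 0  (cmp 8,0)
JGT loop: taken
R0=(-3)+9=6
R0=6+2=8
R0=8-18=-10
R2=8-2=6
CMP R2, 0  (cmp 6,0)
JGT loop: taken
R0=(-10)+9=-1
R0=(-1)+2=1
R0=1-18=-17
R2=6-2=4
CMP R2, 0  (cmp 4,0)
JGT loop: taken
R0=(-17)+9=-8
R0=(-8)+2=-6
R0=(-6)-18=-24
R2=4-2=2
CMP R2, 0  (cmp 2,0)
JGT loop: taken
R0=(-24)+9=-15
R0=(-15)+2=-13
R0=(-13)-18=-31
R2=2-2=0
CMP R2, 0  (cmp 0,0)
JGT loop: not taken
halt.
Total executed instructions: 39.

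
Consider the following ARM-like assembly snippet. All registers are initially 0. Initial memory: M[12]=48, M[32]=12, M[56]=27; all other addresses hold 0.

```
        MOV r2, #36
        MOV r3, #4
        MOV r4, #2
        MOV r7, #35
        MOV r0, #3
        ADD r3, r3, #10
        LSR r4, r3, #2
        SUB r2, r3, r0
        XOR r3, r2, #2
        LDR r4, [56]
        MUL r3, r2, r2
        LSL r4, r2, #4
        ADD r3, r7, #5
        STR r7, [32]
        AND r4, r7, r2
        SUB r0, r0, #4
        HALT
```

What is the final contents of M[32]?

35

r2=36
r3=4
r4=2
r7=35
r0=3
r3=4+10=14
r4=14>>2=3
r2=14-3=11
r3=11^2=9
r4=M[56]=27
r3=11*11=121
r4=11<<4=176
r3=35+5=40
STR r7, [32] → M[32]=35
r4=35&11=3
r0=3-4=-1
halt.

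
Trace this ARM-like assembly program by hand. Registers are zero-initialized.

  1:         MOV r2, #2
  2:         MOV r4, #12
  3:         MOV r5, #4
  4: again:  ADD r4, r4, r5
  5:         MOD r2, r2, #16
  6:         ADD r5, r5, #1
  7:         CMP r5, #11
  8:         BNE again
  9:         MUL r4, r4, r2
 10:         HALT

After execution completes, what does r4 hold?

MOV r2, #2 → r2=2
MOV r4, #12 → r4=12
MOV r5, #4 → r5=4
ADD r4, r4, r5 → r4=12+4=16
MOD r2, r2, #16 → r2=2%16=2
ADD r5, r5, #1 → r5=4+1=5
CMP r5, #11  (cmp 5,11)
BNE again: taken
ADD r4, r4, r5 → r4=16+5=21
MOD r2, r2, #16 → r2=2%16=2
ADD r5, r5, #1 → r5=5+1=6
CMP r5, #11  (cmp 6,11)
BNE again: taken
ADD r4, r4, r5 → r4=21+6=27
MOD r2, r2, #16 → r2=2%16=2
ADD r5, r5, #1 → r5=6+1=7
CMP r5, #11  (cmp 7,11)
BNE again: taken
ADD r4, r4, r5 → r4=27+7=34
MOD r2, r2, #16 → r2=2%16=2
ADD r5, r5, #1 → r5=7+1=8
CMP r5, #11  (cmp 8,11)
BNE again: taken
ADD r4, r4, r5 → r4=34+8=42
MOD r2, r2, #16 → r2=2%16=2
ADD r5, r5, #1 → r5=8+1=9
CMP r5, #11  (cmp 9,11)
BNE again: taken
ADD r4, r4, r5 → r4=42+9=51
MOD r2, r2, #16 → r2=2%16=2
ADD r5, r5, #1 → r5=9+1=10
CMP r5, #11  (cmp 10,11)
BNE again: taken
ADD r4, r4, r5 → r4=51+10=61
MOD r2, r2, #16 → r2=2%16=2
ADD r5, r5, #1 → r5=10+1=11
CMP r5, #11  (cmp 11,11)
BNE again: not taken
MUL r4, r4, r2 → r4=61*2=122
halt.

122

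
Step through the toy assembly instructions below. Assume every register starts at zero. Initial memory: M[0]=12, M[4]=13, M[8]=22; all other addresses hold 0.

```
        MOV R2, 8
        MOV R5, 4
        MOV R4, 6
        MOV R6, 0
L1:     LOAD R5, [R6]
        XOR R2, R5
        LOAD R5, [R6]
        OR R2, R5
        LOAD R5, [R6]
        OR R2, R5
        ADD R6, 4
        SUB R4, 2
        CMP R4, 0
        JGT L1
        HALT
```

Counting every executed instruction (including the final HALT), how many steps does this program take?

R2=8
R5=4
R4=6
R6=0
R5=M[0]=12
R2=8^12=4
R5=M[0]=12
R2=4|12=12
R5=M[0]=12
R2=12|12=12
R6=0+4=4
R4=6-2=4
CMP R4, 0  (cmp 4,0)
JGT L1: taken
R5=M[4]=13
R2=12^13=1
R5=M[4]=13
R2=1|13=13
R5=M[4]=13
R2=13|13=13
R6=4+4=8
R4=4-2=2
CMP R4, 0  (cmp 2,0)
JGT L1: taken
R5=M[8]=22
R2=13^22=27
R5=M[8]=22
R2=27|22=31
R5=M[8]=22
R2=31|22=31
R6=8+4=12
R4=2-2=0
CMP R4, 0  (cmp 0,0)
JGT L1: not taken
halt.
Total executed instructions: 35.

35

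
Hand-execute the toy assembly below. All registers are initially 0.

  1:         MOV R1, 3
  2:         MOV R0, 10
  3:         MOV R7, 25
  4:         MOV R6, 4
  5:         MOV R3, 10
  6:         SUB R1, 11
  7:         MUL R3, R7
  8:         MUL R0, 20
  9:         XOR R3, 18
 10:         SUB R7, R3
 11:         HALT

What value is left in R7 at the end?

R1=3
R0=10
R7=25
R6=4
R3=10
R1=3-11=-8
R3=10*25=250
R0=10*20=200
R3=250^18=232
R7=25-232=-207
halt.

-207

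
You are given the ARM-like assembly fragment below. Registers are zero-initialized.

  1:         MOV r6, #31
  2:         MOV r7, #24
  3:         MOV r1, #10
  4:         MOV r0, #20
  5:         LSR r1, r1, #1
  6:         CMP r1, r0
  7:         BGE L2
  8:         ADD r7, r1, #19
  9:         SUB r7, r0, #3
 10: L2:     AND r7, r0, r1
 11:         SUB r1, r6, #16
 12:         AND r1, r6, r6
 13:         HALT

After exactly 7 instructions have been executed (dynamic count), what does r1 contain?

5

MOV r6, #31 → r6=31
MOV r7, #24 → r7=24
MOV r1, #10 → r1=10
MOV r0, #20 → r0=20
LSR r1, r1, #1 → r1=10>>1=5
CMP r1, r0  (cmp 5,20)
BGE L2: not taken
After step 7: r1 = 5.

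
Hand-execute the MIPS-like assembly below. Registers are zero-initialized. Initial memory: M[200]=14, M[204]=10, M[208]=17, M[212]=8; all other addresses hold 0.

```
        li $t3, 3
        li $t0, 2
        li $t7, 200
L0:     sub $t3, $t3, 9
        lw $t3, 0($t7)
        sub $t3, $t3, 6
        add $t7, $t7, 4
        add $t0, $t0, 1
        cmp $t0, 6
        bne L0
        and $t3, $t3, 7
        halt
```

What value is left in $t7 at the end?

li $t3, 3 → $t3=3
li $t0, 2 → $t0=2
li $t7, 200 → $t7=200
sub $t3, $t3, 9 → $t3=3-9=-6
lw $t3, 0($t7) → $t3=M[200]=14
sub $t3, $t3, 6 → $t3=14-6=8
add $t7, $t7, 4 → $t7=200+4=204
add $t0, $t0, 1 → $t0=2+1=3
cmp $t0, 6  (cmp 3,6)
bne L0: taken
sub $t3, $t3, 9 → $t3=8-9=-1
lw $t3, 0($t7) → $t3=M[204]=10
sub $t3, $t3, 6 → $t3=10-6=4
add $t7, $t7, 4 → $t7=204+4=208
add $t0, $t0, 1 → $t0=3+1=4
cmp $t0, 6  (cmp 4,6)
bne L0: taken
sub $t3, $t3, 9 → $t3=4-9=-5
lw $t3, 0($t7) → $t3=M[208]=17
sub $t3, $t3, 6 → $t3=17-6=11
add $t7, $t7, 4 → $t7=208+4=212
add $t0, $t0, 1 → $t0=4+1=5
cmp $t0, 6  (cmp 5,6)
bne L0: taken
sub $t3, $t3, 9 → $t3=11-9=2
lw $t3, 0($t7) → $t3=M[212]=8
sub $t3, $t3, 6 → $t3=8-6=2
add $t7, $t7, 4 → $t7=212+4=216
add $t0, $t0, 1 → $t0=5+1=6
cmp $t0, 6  (cmp 6,6)
bne L0: not taken
and $t3, $t3, 7 → $t3=2&7=2
halt.

216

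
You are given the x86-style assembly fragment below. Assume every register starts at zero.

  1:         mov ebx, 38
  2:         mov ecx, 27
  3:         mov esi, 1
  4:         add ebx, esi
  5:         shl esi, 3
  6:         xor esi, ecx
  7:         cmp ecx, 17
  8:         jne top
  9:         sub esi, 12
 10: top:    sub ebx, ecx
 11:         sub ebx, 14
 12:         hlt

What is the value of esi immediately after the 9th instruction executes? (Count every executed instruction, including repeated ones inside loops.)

19

mov ebx, 38 → ebx=38
mov ecx, 27 → ecx=27
mov esi, 1 → esi=1
add ebx, esi → ebx=38+1=39
shl esi, 3 → esi=1<<3=8
xor esi, ecx → esi=8^27=19
cmp ecx, 17  (cmp 27,17)
jne top: taken
sub ebx, ecx → ebx=39-27=12
After step 9: esi = 19.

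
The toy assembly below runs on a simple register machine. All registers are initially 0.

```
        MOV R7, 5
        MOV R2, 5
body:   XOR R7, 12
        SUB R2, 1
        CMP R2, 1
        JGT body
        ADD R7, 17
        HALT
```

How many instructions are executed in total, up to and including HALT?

MOV R7, 5 → R7=5
MOV R2, 5 → R2=5
XOR R7, 12 → R7=5^12=9
SUB R2, 1 → R2=5-1=4
CMP R2, 1  (cmp 4,1)
JGT body: taken
XOR R7, 12 → R7=9^12=5
SUB R2, 1 → R2=4-1=3
CMP R2, 1  (cmp 3,1)
JGT body: taken
XOR R7, 12 → R7=5^12=9
SUB R2, 1 → R2=3-1=2
CMP R2, 1  (cmp 2,1)
JGT body: taken
XOR R7, 12 → R7=9^12=5
SUB R2, 1 → R2=2-1=1
CMP R2, 1  (cmp 1,1)
JGT body: not taken
ADD R7, 17 → R7=5+17=22
halt.
Total executed instructions: 20.

20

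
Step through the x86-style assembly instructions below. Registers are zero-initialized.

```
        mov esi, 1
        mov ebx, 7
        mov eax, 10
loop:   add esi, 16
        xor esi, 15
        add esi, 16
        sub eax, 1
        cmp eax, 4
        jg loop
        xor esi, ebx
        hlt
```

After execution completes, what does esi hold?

mov esi, 1 → esi=1
mov ebx, 7 → ebx=7
mov eax, 10 → eax=10
add esi, 16 → esi=1+16=17
xor esi, 15 → esi=17^15=30
add esi, 16 → esi=30+16=46
sub eax, 1 → eax=10-1=9
cmp eax, 4  (cmp 9,4)
jg loop: taken
add esi, 16 → esi=46+16=62
xor esi, 15 → esi=62^15=49
add esi, 16 → esi=49+16=65
sub eax, 1 → eax=9-1=8
cmp eax, 4  (cmp 8,4)
jg loop: taken
add esi, 16 → esi=65+16=81
xor esi, 15 → esi=81^15=94
add esi, 16 → esi=94+16=110
sub eax, 1 → eax=8-1=7
cmp eax, 4  (cmp 7,4)
jg loop: taken
add esi, 16 → esi=110+16=126
xor esi, 15 → esi=126^15=113
add esi, 16 → esi=113+16=129
sub eax, 1 → eax=7-1=6
cmp eax, 4  (cmp 6,4)
jg loop: taken
add esi, 16 → esi=129+16=145
xor esi, 15 → esi=145^15=158
add esi, 16 → esi=158+16=174
sub eax, 1 → eax=6-1=5
cmp eax, 4  (cmp 5,4)
jg loop: taken
add esi, 16 → esi=174+16=190
xor esi, 15 → esi=190^15=177
add esi, 16 → esi=177+16=193
sub eax, 1 → eax=5-1=4
cmp eax, 4  (cmp 4,4)
jg loop: not taken
xor esi, ebx → esi=193^7=198
halt.

198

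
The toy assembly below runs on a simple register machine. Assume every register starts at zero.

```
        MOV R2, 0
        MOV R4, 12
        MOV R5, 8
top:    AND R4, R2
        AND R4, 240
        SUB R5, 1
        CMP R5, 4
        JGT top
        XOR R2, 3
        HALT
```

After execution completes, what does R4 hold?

MOV R2, 0 → R2=0
MOV R4, 12 → R4=12
MOV R5, 8 → R5=8
AND R4, R2 → R4=12&0=0
AND R4, 240 → R4=0&240=0
SUB R5, 1 → R5=8-1=7
CMP R5, 4  (cmp 7,4)
JGT top: taken
AND R4, R2 → R4=0&0=0
AND R4, 240 → R4=0&240=0
SUB R5, 1 → R5=7-1=6
CMP R5, 4  (cmp 6,4)
JGT top: taken
AND R4, R2 → R4=0&0=0
AND R4, 240 → R4=0&240=0
SUB R5, 1 → R5=6-1=5
CMP R5, 4  (cmp 5,4)
JGT top: taken
AND R4, R2 → R4=0&0=0
AND R4, 240 → R4=0&240=0
SUB R5, 1 → R5=5-1=4
CMP R5, 4  (cmp 4,4)
JGT top: not taken
XOR R2, 3 → R2=0^3=3
halt.

0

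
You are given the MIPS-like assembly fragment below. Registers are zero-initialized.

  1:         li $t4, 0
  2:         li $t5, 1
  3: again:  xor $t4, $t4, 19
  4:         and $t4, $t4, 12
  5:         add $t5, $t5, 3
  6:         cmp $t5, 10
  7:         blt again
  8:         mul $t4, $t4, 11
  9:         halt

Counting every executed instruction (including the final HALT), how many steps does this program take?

$t4=0
$t5=1
$t4=0^19=19
$t4=19&12=0
$t5=1+3=4
cmp $t5, 10  (cmp 4,10)
blt again: taken
$t4=0^19=19
$t4=19&12=0
$t5=4+3=7
cmp $t5, 10  (cmp 7,10)
blt again: taken
$t4=0^19=19
$t4=19&12=0
$t5=7+3=10
cmp $t5, 10  (cmp 10,10)
blt again: not taken
$t4=0*11=0
halt.
Total executed instructions: 19.

19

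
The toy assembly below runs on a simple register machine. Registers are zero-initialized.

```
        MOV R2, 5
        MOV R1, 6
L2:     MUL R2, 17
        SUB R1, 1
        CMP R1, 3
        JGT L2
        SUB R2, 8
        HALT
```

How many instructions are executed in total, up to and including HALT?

16

after MOV R2, 5: R2=5
after MOV R1, 6: R1=6
after MUL R2, 17: R2=5*17=85
after SUB R1, 1: R1=6-1=5
CMP R1, 3  (cmp 5,3)
JGT L2: taken
after MUL R2, 17: R2=85*17=1445
after SUB R1, 1: R1=5-1=4
CMP R1, 3  (cmp 4,3)
JGT L2: taken
after MUL R2, 17: R2=1445*17=24565
after SUB R1, 1: R1=4-1=3
CMP R1, 3  (cmp 3,3)
JGT L2: not taken
after SUB R2, 8: R2=24565-8=24557
halt.
Total executed instructions: 16.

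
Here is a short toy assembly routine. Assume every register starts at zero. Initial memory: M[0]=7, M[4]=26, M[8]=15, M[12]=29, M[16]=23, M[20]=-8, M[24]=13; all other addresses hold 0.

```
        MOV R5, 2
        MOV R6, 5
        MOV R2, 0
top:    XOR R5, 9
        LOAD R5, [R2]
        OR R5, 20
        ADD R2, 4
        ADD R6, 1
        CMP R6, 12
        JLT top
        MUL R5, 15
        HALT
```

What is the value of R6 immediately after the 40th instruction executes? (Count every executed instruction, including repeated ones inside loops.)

10

MOV R5, 2 → R5=2
MOV R6, 5 → R6=5
MOV R2, 0 → R2=0
XOR R5, 9 → R5=2^9=11
LOAD R5, [R2] → R5=M[0]=7
OR R5, 20 → R5=7|20=23
ADD R2, 4 → R2=0+4=4
ADD R6, 1 → R6=5+1=6
CMP R6, 12  (cmp 6,12)
JLT top: taken
XOR R5, 9 → R5=23^9=30
LOAD R5, [R2] → R5=M[4]=26
OR R5, 20 → R5=26|20=30
ADD R2, 4 → R2=4+4=8
ADD R6, 1 → R6=6+1=7
CMP R6, 12  (cmp 7,12)
JLT top: taken
XOR R5, 9 → R5=30^9=23
LOAD R5, [R2] → R5=M[8]=15
OR R5, 20 → R5=15|20=31
ADD R2, 4 → R2=8+4=12
ADD R6, 1 → R6=7+1=8
CMP R6, 12  (cmp 8,12)
JLT top: taken
XOR R5, 9 → R5=31^9=22
LOAD R5, [R2] → R5=M[12]=29
OR R5, 20 → R5=29|20=29
ADD R2, 4 → R2=12+4=16
ADD R6, 1 → R6=8+1=9
CMP R6, 12  (cmp 9,12)
JLT top: taken
XOR R5, 9 → R5=29^9=20
LOAD R5, [R2] → R5=M[16]=23
OR R5, 20 → R5=23|20=23
ADD R2, 4 → R2=16+4=20
ADD R6, 1 → R6=9+1=10
CMP R6, 12  (cmp 10,12)
JLT top: taken
XOR R5, 9 → R5=23^9=30
LOAD R5, [R2] → R5=M[20]=-8
After step 40: R6 = 10.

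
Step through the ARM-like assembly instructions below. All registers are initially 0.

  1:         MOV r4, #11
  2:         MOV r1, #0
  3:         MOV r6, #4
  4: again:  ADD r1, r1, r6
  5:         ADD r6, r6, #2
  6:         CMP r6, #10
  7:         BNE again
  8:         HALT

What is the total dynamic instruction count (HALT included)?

MOV r4, #11 → r4=11
MOV r1, #0 → r1=0
MOV r6, #4 → r6=4
ADD r1, r1, r6 → r1=0+4=4
ADD r6, r6, #2 → r6=4+2=6
CMP r6, #10  (cmp 6,10)
BNE again: taken
ADD r1, r1, r6 → r1=4+6=10
ADD r6, r6, #2 → r6=6+2=8
CMP r6, #10  (cmp 8,10)
BNE again: taken
ADD r1, r1, r6 → r1=10+8=18
ADD r6, r6, #2 → r6=8+2=10
CMP r6, #10  (cmp 10,10)
BNE again: not taken
halt.
Total executed instructions: 16.

16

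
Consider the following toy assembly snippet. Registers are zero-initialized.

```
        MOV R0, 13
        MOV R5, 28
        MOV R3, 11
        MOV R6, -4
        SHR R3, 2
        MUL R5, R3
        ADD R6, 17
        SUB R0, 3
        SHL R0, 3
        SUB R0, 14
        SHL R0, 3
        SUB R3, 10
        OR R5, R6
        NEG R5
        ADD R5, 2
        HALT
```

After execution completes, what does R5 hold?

MOV R0, 13 → R0=13
MOV R5, 28 → R5=28
MOV R3, 11 → R3=11
MOV R6, -4 → R6=-4
SHR R3, 2 → R3=11>>2=2
MUL R5, R3 → R5=28*2=56
ADD R6, 17 → R6=(-4)+17=13
SUB R0, 3 → R0=13-3=10
SHL R0, 3 → R0=10<<3=80
SUB R0, 14 → R0=80-14=66
SHL R0, 3 → R0=66<<3=528
SUB R3, 10 → R3=2-10=-8
OR R5, R6 → R5=56|13=61
NEG R5 → R5=-(61)=-61
ADD R5, 2 → R5=(-61)+2=-59
halt.

-59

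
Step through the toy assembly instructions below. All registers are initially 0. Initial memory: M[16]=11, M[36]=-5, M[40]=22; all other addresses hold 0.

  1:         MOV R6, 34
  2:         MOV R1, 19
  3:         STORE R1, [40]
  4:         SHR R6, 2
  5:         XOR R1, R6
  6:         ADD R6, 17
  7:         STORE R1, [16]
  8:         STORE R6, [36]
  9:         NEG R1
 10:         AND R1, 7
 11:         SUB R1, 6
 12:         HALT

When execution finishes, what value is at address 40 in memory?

R6=34
R1=19
STORE R1, [40] → M[40]=19
R6=34>>2=8
R1=19^8=27
R6=8+17=25
STORE R1, [16] → M[16]=27
STORE R6, [36] → M[36]=25
R1=-(27)=-27
R1=(-27)&7=5
R1=5-6=-1
halt.

19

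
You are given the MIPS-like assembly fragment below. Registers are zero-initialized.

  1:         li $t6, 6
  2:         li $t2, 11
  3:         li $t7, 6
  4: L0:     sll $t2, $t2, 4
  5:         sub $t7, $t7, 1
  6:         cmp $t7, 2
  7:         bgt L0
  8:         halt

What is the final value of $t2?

$t6=6
$t2=11
$t7=6
$t2=11<<4=176
$t7=6-1=5
cmp $t7, 2  (cmp 5,2)
bgt L0: taken
$t2=176<<4=2816
$t7=5-1=4
cmp $t7, 2  (cmp 4,2)
bgt L0: taken
$t2=2816<<4=45056
$t7=4-1=3
cmp $t7, 2  (cmp 3,2)
bgt L0: taken
$t2=45056<<4=720896
$t7=3-1=2
cmp $t7, 2  (cmp 2,2)
bgt L0: not taken
halt.

720896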